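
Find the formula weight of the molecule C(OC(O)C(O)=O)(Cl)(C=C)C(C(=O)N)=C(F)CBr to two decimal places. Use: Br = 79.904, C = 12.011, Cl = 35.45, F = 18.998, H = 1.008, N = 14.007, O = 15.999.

Molecular formula: C9H10BrClFNO5.
M = 1×79.904 + 9×12.011 + 1×35.45 + 1×18.998 + 10×1.008 + 1×14.007 + 5×15.999 = 346.53 g/mol.

346.53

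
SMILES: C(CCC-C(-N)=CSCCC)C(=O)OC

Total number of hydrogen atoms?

Hydrogens are implicit in SMILES; fill each atom to its normal valence:
  6 × C: 2 H each → 12
  2 × C: 3 H each → 6
  2 × C: no H
  2 × O: no H
  1 × C: 1 H
  1 × N: 2 H
  1 × S: no H
  Total hydrogens = 21.

21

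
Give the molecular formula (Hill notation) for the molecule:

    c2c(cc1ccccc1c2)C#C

C12H8

Heavy atoms from the SMILES: 12 C.
Implicit hydrogens by atom environment:
  7 × C (aromatic): 1 H each → 7
  3 × C (aromatic): no H
  1 × C: 1 H
  1 × C: no H
  Total hydrogens = 8.
Molecular formula: C12H8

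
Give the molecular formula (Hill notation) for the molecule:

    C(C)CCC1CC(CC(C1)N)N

Heavy atoms from the SMILES: 10 C, 2 N.
Implicit hydrogens by atom environment:
  6 × C: 2 H each → 12
  3 × C: 1 H each → 3
  2 × N: 2 H each → 4
  1 × C: 3 H
  Total hydrogens = 22.
Molecular formula: C10H22N2

C10H22N2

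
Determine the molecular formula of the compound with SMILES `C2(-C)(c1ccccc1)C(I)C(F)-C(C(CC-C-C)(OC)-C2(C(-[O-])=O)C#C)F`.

C21H24F2IO3-

Heavy atoms from the SMILES: 21 C, 2 F, 1 I, 3 O.
Implicit hydrogens by atom environment:
  5 × C (aromatic): 1 H each → 5
  5 × C: no H
  4 × C: 1 H each → 4
  3 × C: 3 H each → 9
  3 × C: 2 H each → 6
  2 × F: no H
  2 × O: no H
  1 × C (aromatic): no H
  1 × I: no H
  1 × O (charge -1): no H
  Total hydrogens = 24.
Net charge -1.
Molecular formula: C21H24F2IO3-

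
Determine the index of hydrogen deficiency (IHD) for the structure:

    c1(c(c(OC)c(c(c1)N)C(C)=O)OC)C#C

7

Molecular formula from the SMILES: C12H13NO3.
DoU = (2C + 2 + N − H − X)/2 = (2·12 + 2 + 1 − 13 − 0)/2 = 14/2 = 7.
(Structurally: 1 ring(s) + 6 π bond(s) = 7.)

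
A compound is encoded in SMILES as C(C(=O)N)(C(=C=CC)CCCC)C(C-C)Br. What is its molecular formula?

C13H22BrNO

Heavy atoms from the SMILES: 1 Br, 13 C, 1 N, 1 O.
Implicit hydrogens by atom environment:
  4 × C: 2 H each → 8
  3 × C: 3 H each → 9
  3 × C: 1 H each → 3
  3 × C: no H
  1 × Br: no H
  1 × N: 2 H
  1 × O: no H
  Total hydrogens = 22.
Molecular formula: C13H22BrNO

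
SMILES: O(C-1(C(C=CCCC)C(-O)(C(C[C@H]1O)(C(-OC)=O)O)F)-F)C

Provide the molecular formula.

C14H22F2O6

Heavy atoms from the SMILES: 14 C, 2 F, 6 O.
Implicit hydrogens by atom environment:
  4 × C: 1 H each → 4
  4 × C: no H
  3 × C: 3 H each → 9
  3 × C: 2 H each → 6
  3 × O: 1 H each → 3
  3 × O: no H
  2 × F: no H
  Total hydrogens = 22.
Molecular formula: C14H22F2O6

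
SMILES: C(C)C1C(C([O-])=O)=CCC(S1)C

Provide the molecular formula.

Heavy atoms from the SMILES: 9 C, 2 O, 1 S.
Implicit hydrogens by atom environment:
  3 × C: 1 H each → 3
  2 × C: 3 H each → 6
  2 × C: 2 H each → 4
  2 × C: no H
  1 × O: no H
  1 × O (charge -1): no H
  1 × S: no H
  Total hydrogens = 13.
Net charge -1.
Molecular formula: C9H13O2S-

C9H13O2S-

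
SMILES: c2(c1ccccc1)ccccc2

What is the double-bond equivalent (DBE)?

Molecular formula from the SMILES: C12H10.
DoU = (2C + 2 + N − H − X)/2 = (2·12 + 2 + 0 − 10 − 0)/2 = 16/2 = 8.
(Structurally: 2 ring(s) + 6 π bond(s) = 8.)

8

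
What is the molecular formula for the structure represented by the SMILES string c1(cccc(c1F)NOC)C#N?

C8H7FN2O

Heavy atoms from the SMILES: 8 C, 1 F, 2 N, 1 O.
Implicit hydrogens by atom environment:
  3 × C (aromatic): 1 H each → 3
  3 × C (aromatic): no H
  1 × C: 3 H
  1 × C: no H
  1 × F: no H
  1 × N: 1 H
  1 × N: no H
  1 × O: no H
  Total hydrogens = 7.
Molecular formula: C8H7FN2O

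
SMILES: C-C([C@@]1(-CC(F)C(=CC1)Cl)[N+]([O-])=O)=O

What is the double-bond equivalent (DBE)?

Molecular formula from the SMILES: C8H9ClFNO3.
DoU = (2C + 2 + N − H − X)/2 = (2·8 + 2 + 1 − 9 − 2)/2 = 8/2 = 4.
(Structurally: 1 ring(s) + 3 π bond(s) = 4.)

4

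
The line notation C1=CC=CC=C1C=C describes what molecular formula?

Heavy atoms from the SMILES: 8 C.
Implicit hydrogens by atom environment:
  5 × C (aromatic): 1 H each → 5
  1 × C: 2 H
  1 × C: 1 H
  1 × C (aromatic): no H
  Total hydrogens = 8.
Molecular formula: C8H8

C8H8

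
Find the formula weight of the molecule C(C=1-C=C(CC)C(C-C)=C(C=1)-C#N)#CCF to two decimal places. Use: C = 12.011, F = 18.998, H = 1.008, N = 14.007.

215.27

Molecular formula: C14H14FN.
M = 14×12.011 + 1×18.998 + 14×1.008 + 1×14.007 = 215.27 g/mol.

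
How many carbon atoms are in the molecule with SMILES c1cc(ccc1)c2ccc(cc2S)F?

The symbol for carbon appears 12 times in the SMILES. Lowercase c denotes aromatic carbon and counts toward C.

12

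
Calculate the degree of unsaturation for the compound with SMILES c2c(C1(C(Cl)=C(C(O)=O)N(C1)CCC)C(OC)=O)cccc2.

Molecular formula from the SMILES: C16H18ClNO4.
DoU = (2C + 2 + N − H − X)/2 = (2·16 + 2 + 1 − 18 − 1)/2 = 16/2 = 8.
(Structurally: 2 ring(s) + 6 π bond(s) = 8.)

8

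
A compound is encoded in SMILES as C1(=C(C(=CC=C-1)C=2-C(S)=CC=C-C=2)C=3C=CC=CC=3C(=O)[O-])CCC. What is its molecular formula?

C22H19O2S-

Heavy atoms from the SMILES: 22 C, 2 O, 1 S.
Implicit hydrogens by atom environment:
  11 × C (aromatic): 1 H each → 11
  7 × C (aromatic): no H
  2 × C: 2 H each → 4
  1 × C: 3 H
  1 × C: no H
  1 × O: no H
  1 × O (charge -1): no H
  1 × S: 1 H
  Total hydrogens = 19.
Net charge -1.
Molecular formula: C22H19O2S-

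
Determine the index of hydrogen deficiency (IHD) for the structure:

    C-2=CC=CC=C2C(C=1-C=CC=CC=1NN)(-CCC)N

8

Molecular formula from the SMILES: C16H21N3.
DoU = (2C + 2 + N − H − X)/2 = (2·16 + 2 + 3 − 21 − 0)/2 = 16/2 = 8.
(Structurally: 2 ring(s) + 6 π bond(s) = 8.)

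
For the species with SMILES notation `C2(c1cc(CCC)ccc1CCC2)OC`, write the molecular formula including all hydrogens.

C14H20O

Heavy atoms from the SMILES: 14 C, 1 O.
Implicit hydrogens by atom environment:
  5 × C: 2 H each → 10
  3 × C (aromatic): 1 H each → 3
  3 × C (aromatic): no H
  2 × C: 3 H each → 6
  1 × C: 1 H
  1 × O: no H
  Total hydrogens = 20.
Molecular formula: C14H20O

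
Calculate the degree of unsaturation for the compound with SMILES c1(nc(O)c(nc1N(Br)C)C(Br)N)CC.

Molecular formula from the SMILES: C8H12Br2N4O.
DoU = (2C + 2 + N − H − X)/2 = (2·8 + 2 + 4 − 12 − 2)/2 = 8/2 = 4.
(Structurally: 1 ring(s) + 3 π bond(s) = 4.)

4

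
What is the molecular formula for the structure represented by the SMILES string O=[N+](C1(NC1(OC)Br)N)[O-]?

C3H6BrN3O3

Heavy atoms from the SMILES: 1 Br, 3 C, 3 N, 3 O.
Implicit hydrogens by atom environment:
  2 × C: no H
  2 × O: no H
  1 × Br: no H
  1 × C: 3 H
  1 × N: 2 H
  1 × N: 1 H
  1 × N (charge +1): no H
  1 × O (charge -1): no H
  Total hydrogens = 6.
Molecular formula: C3H6BrN3O3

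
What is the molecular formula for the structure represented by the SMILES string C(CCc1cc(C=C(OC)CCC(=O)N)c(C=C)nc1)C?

C17H24N2O2

Heavy atoms from the SMILES: 17 C, 2 N, 2 O.
Implicit hydrogens by atom environment:
  6 × C: 2 H each → 12
  3 × C (aromatic): no H
  2 × C: 3 H each → 6
  2 × C (aromatic): 1 H each → 2
  2 × C: 1 H each → 2
  2 × C: no H
  2 × O: no H
  1 × N: 2 H
  1 × N (aromatic): no H
  Total hydrogens = 24.
Molecular formula: C17H24N2O2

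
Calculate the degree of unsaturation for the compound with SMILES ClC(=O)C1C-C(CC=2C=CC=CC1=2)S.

Molecular formula from the SMILES: C11H11ClOS.
DoU = (2C + 2 + N − H − X)/2 = (2·11 + 2 + 0 − 11 − 1)/2 = 12/2 = 6.
(Structurally: 2 ring(s) + 4 π bond(s) = 6.)

6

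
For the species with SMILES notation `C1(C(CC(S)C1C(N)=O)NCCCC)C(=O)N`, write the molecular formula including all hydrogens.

C11H21N3O2S

Heavy atoms from the SMILES: 11 C, 3 N, 2 O, 1 S.
Implicit hydrogens by atom environment:
  4 × C: 2 H each → 8
  4 × C: 1 H each → 4
  2 × C: no H
  2 × N: 2 H each → 4
  2 × O: no H
  1 × C: 3 H
  1 × N: 1 H
  1 × S: 1 H
  Total hydrogens = 21.
Molecular formula: C11H21N3O2S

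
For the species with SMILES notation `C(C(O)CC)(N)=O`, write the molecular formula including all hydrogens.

C4H9NO2

Heavy atoms from the SMILES: 4 C, 1 N, 2 O.
Implicit hydrogens by atom environment:
  1 × C: 3 H
  1 × C: 2 H
  1 × C: 1 H
  1 × C: no H
  1 × N: 2 H
  1 × O: 1 H
  1 × O: no H
  Total hydrogens = 9.
Molecular formula: C4H9NO2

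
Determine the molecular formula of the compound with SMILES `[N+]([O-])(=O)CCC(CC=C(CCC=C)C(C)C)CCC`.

Heavy atoms from the SMILES: 16 C, 1 N, 2 O.
Implicit hydrogens by atom environment:
  8 × C: 2 H each → 16
  4 × C: 1 H each → 4
  3 × C: 3 H each → 9
  1 × C: no H
  1 × N (charge +1): no H
  1 × O: no H
  1 × O (charge -1): no H
  Total hydrogens = 29.
Molecular formula: C16H29NO2

C16H29NO2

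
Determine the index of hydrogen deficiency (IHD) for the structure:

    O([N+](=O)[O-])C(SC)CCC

Molecular formula from the SMILES: C5H11NO3S.
DoU = (2C + 2 + N − H − X)/2 = (2·5 + 2 + 1 − 11 − 0)/2 = 2/2 = 1.
(Structurally: 0 ring(s) + 1 π bond(s) = 1.)

1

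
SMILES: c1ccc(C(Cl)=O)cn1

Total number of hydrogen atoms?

Hydrogens are implicit in SMILES; fill each atom to its normal valence:
  4 × C (aromatic): 1 H each → 4
  1 × C (aromatic): no H
  1 × C: no H
  1 × Cl: no H
  1 × N (aromatic): no H
  1 × O: no H
  Total hydrogens = 4.

4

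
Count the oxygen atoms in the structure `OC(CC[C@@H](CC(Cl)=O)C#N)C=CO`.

3

The symbol for oxygen appears 3 times in the SMILES.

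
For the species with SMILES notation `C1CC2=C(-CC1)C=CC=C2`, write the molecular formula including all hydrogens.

Heavy atoms from the SMILES: 10 C.
Implicit hydrogens by atom environment:
  4 × C: 2 H each → 8
  4 × C (aromatic): 1 H each → 4
  2 × C (aromatic): no H
  Total hydrogens = 12.
Molecular formula: C10H12

C10H12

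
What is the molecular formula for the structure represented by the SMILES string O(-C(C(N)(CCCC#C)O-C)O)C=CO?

C10H17NO4

Heavy atoms from the SMILES: 10 C, 1 N, 4 O.
Implicit hydrogens by atom environment:
  4 × C: 1 H each → 4
  3 × C: 2 H each → 6
  2 × C: no H
  2 × O: 1 H each → 2
  2 × O: no H
  1 × C: 3 H
  1 × N: 2 H
  Total hydrogens = 17.
Molecular formula: C10H17NO4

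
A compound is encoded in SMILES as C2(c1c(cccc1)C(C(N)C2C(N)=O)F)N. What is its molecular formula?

C11H14FN3O

Heavy atoms from the SMILES: 11 C, 1 F, 3 N, 1 O.
Implicit hydrogens by atom environment:
  4 × C (aromatic): 1 H each → 4
  4 × C: 1 H each → 4
  3 × N: 2 H each → 6
  2 × C (aromatic): no H
  1 × C: no H
  1 × F: no H
  1 × O: no H
  Total hydrogens = 14.
Molecular formula: C11H14FN3O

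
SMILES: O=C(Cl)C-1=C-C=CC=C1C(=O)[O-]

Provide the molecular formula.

C8H4ClO3-

Heavy atoms from the SMILES: 8 C, 1 Cl, 3 O.
Implicit hydrogens by atom environment:
  4 × C (aromatic): 1 H each → 4
  2 × C (aromatic): no H
  2 × C: no H
  2 × O: no H
  1 × Cl: no H
  1 × O (charge -1): no H
  Total hydrogens = 4.
Net charge -1.
Molecular formula: C8H4ClO3-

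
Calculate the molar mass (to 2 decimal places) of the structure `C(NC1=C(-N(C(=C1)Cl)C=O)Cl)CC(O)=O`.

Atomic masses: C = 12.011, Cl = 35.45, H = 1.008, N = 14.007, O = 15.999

251.06

Molecular formula: C8H8Cl2N2O3.
M = 8×12.011 + 2×35.45 + 8×1.008 + 2×14.007 + 3×15.999 = 251.06 g/mol.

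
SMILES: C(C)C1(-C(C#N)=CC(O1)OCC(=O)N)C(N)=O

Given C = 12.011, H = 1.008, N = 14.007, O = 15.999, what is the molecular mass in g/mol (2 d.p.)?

239.23

Molecular formula: C10H13N3O4.
M = 10×12.011 + 13×1.008 + 3×14.007 + 4×15.999 = 239.23 g/mol.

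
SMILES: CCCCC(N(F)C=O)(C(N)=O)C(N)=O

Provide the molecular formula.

C8H14FN3O3

Heavy atoms from the SMILES: 8 C, 1 F, 3 N, 3 O.
Implicit hydrogens by atom environment:
  3 × C: 2 H each → 6
  3 × C: no H
  3 × O: no H
  2 × N: 2 H each → 4
  1 × C: 3 H
  1 × C: 1 H
  1 × F: no H
  1 × N: no H
  Total hydrogens = 14.
Molecular formula: C8H14FN3O3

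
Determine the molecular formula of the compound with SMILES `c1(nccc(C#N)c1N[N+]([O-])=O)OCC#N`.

Heavy atoms from the SMILES: 8 C, 5 N, 3 O.
Implicit hydrogens by atom environment:
  3 × C (aromatic): no H
  2 × C (aromatic): 1 H each → 2
  2 × C: no H
  2 × N: no H
  2 × O: no H
  1 × C: 2 H
  1 × N: 1 H
  1 × N (aromatic): no H
  1 × N (charge +1): no H
  1 × O (charge -1): no H
  Total hydrogens = 5.
Molecular formula: C8H5N5O3

C8H5N5O3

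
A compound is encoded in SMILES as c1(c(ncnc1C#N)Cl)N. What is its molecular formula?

C5H3ClN4

Heavy atoms from the SMILES: 5 C, 1 Cl, 4 N.
Implicit hydrogens by atom environment:
  3 × C (aromatic): no H
  2 × N (aromatic): no H
  1 × C (aromatic): 1 H
  1 × C: no H
  1 × Cl: no H
  1 × N: 2 H
  1 × N: no H
  Total hydrogens = 3.
Molecular formula: C5H3ClN4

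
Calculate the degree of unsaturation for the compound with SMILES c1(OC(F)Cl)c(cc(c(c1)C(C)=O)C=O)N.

6

Molecular formula from the SMILES: C10H9ClFNO3.
DoU = (2C + 2 + N − H − X)/2 = (2·10 + 2 + 1 − 9 − 2)/2 = 12/2 = 6.
(Structurally: 1 ring(s) + 5 π bond(s) = 6.)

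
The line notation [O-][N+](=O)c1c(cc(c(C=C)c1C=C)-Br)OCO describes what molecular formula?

Heavy atoms from the SMILES: 1 Br, 11 C, 1 N, 4 O.
Implicit hydrogens by atom environment:
  5 × C (aromatic): no H
  3 × C: 2 H each → 6
  2 × C: 1 H each → 2
  2 × O: no H
  1 × Br: no H
  1 × C (aromatic): 1 H
  1 × N (charge +1): no H
  1 × O: 1 H
  1 × O (charge -1): no H
  Total hydrogens = 10.
Molecular formula: C11H10BrNO4

C11H10BrNO4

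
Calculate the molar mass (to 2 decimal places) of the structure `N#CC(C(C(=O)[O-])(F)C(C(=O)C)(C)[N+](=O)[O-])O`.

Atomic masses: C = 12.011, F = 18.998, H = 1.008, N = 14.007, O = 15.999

247.16

Molecular formula: C8H8FN2O6-.
M = 8×12.011 + 1×18.998 + 8×1.008 + 2×14.007 + 6×15.999 = 247.16 g/mol.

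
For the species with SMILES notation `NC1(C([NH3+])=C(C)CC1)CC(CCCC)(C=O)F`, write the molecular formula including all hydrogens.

C13H24FN2O+

Heavy atoms from the SMILES: 13 C, 1 F, 2 N, 1 O.
Implicit hydrogens by atom environment:
  6 × C: 2 H each → 12
  4 × C: no H
  2 × C: 3 H each → 6
  1 × C: 1 H
  1 × F: no H
  1 × N (charge +1): 3 H
  1 × N: 2 H
  1 × O: no H
  Total hydrogens = 24.
Net charge +1.
Molecular formula: C13H24FN2O+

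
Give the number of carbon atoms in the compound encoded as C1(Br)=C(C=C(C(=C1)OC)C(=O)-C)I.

9

The symbol for carbon appears 9 times in the SMILES.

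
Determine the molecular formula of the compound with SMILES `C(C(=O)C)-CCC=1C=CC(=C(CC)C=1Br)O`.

Heavy atoms from the SMILES: 1 Br, 13 C, 2 O.
Implicit hydrogens by atom environment:
  4 × C: 2 H each → 8
  4 × C (aromatic): no H
  2 × C: 3 H each → 6
  2 × C (aromatic): 1 H each → 2
  1 × Br: no H
  1 × C: no H
  1 × O: 1 H
  1 × O: no H
  Total hydrogens = 17.
Molecular formula: C13H17BrO2

C13H17BrO2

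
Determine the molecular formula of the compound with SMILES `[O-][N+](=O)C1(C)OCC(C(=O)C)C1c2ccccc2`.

Heavy atoms from the SMILES: 13 C, 1 N, 4 O.
Implicit hydrogens by atom environment:
  5 × C (aromatic): 1 H each → 5
  3 × O: no H
  2 × C: 3 H each → 6
  2 × C: 1 H each → 2
  2 × C: no H
  1 × C: 2 H
  1 × C (aromatic): no H
  1 × N (charge +1): no H
  1 × O (charge -1): no H
  Total hydrogens = 15.
Molecular formula: C13H15NO4

C13H15NO4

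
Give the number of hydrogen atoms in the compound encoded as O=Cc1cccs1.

Hydrogens are implicit in SMILES; fill each atom to its normal valence:
  3 × C (aromatic): 1 H each → 3
  1 × C: 1 H
  1 × C (aromatic): no H
  1 × O: no H
  1 × S (aromatic): no H
  Total hydrogens = 4.

4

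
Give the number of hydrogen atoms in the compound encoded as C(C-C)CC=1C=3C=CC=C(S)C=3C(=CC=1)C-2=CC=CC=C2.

20

Hydrogens are implicit in SMILES; fill each atom to its normal valence:
  10 × C (aromatic): 1 H each → 10
  6 × C (aromatic): no H
  3 × C: 2 H each → 6
  1 × C: 3 H
  1 × S: 1 H
  Total hydrogens = 20.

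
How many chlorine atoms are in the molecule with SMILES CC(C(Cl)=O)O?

1

The symbol for chlorine appears 1 time in the SMILES.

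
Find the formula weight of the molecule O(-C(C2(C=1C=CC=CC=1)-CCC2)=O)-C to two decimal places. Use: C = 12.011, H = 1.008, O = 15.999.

190.24

Molecular formula: C12H14O2.
M = 12×12.011 + 14×1.008 + 2×15.999 = 190.24 g/mol.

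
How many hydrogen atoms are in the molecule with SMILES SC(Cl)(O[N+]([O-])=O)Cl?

1

Hydrogens are implicit in SMILES; fill each atom to its normal valence:
  2 × Cl: no H
  2 × O: no H
  1 × C: no H
  1 × N (charge +1): no H
  1 × O (charge -1): no H
  1 × S: 1 H
  Total hydrogens = 1.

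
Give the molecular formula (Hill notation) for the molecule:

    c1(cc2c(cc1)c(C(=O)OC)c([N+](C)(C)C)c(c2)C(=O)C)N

C17H21N2O3+

Heavy atoms from the SMILES: 17 C, 2 N, 3 O.
Implicit hydrogens by atom environment:
  6 × C (aromatic): no H
  5 × C: 3 H each → 15
  4 × C (aromatic): 1 H each → 4
  3 × O: no H
  2 × C: no H
  1 × N: 2 H
  1 × N (charge +1): no H
  Total hydrogens = 21.
Net charge +1.
Molecular formula: C17H21N2O3+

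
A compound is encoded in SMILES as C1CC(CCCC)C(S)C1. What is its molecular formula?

C9H18S

Heavy atoms from the SMILES: 9 C, 1 S.
Implicit hydrogens by atom environment:
  6 × C: 2 H each → 12
  2 × C: 1 H each → 2
  1 × C: 3 H
  1 × S: 1 H
  Total hydrogens = 18.
Molecular formula: C9H18S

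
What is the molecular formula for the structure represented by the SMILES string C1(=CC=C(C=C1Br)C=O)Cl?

C7H4BrClO

Heavy atoms from the SMILES: 1 Br, 7 C, 1 Cl, 1 O.
Implicit hydrogens by atom environment:
  3 × C (aromatic): 1 H each → 3
  3 × C (aromatic): no H
  1 × Br: no H
  1 × C: 1 H
  1 × Cl: no H
  1 × O: no H
  Total hydrogens = 4.
Molecular formula: C7H4BrClO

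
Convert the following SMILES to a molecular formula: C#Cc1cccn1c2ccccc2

C12H9N

Heavy atoms from the SMILES: 12 C, 1 N.
Implicit hydrogens by atom environment:
  8 × C (aromatic): 1 H each → 8
  2 × C (aromatic): no H
  1 × C: 1 H
  1 × C: no H
  1 × N (aromatic): no H
  Total hydrogens = 9.
Molecular formula: C12H9N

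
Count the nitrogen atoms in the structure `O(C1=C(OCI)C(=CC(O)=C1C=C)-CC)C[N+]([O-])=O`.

1

The symbol for nitrogen appears 1 time in the SMILES.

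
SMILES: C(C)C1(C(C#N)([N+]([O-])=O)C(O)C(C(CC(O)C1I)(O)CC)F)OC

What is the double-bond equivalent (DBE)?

4

Molecular formula from the SMILES: C14H22FIN2O6.
DoU = (2C + 2 + N − H − X)/2 = (2·14 + 2 + 2 − 22 − 2)/2 = 8/2 = 4.
(Structurally: 1 ring(s) + 3 π bond(s) = 4.)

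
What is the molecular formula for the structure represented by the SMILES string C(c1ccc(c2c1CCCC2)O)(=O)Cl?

C11H11ClO2

Heavy atoms from the SMILES: 11 C, 1 Cl, 2 O.
Implicit hydrogens by atom environment:
  4 × C: 2 H each → 8
  4 × C (aromatic): no H
  2 × C (aromatic): 1 H each → 2
  1 × C: no H
  1 × Cl: no H
  1 × O: 1 H
  1 × O: no H
  Total hydrogens = 11.
Molecular formula: C11H11ClO2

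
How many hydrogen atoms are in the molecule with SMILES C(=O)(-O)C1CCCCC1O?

Hydrogens are implicit in SMILES; fill each atom to its normal valence:
  4 × C: 2 H each → 8
  2 × C: 1 H each → 2
  2 × O: 1 H each → 2
  1 × C: no H
  1 × O: no H
  Total hydrogens = 12.

12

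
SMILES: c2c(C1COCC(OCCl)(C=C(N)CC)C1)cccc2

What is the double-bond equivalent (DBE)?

6

Molecular formula from the SMILES: C16H22ClNO2.
DoU = (2C + 2 + N − H − X)/2 = (2·16 + 2 + 1 − 22 − 1)/2 = 12/2 = 6.
(Structurally: 2 ring(s) + 4 π bond(s) = 6.)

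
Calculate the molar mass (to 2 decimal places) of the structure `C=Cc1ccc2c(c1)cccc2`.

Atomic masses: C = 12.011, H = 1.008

Molecular formula: C12H10.
M = 12×12.011 + 10×1.008 = 154.21 g/mol.

154.21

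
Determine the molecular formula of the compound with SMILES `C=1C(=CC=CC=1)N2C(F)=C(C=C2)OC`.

Heavy atoms from the SMILES: 11 C, 1 F, 1 N, 1 O.
Implicit hydrogens by atom environment:
  7 × C (aromatic): 1 H each → 7
  3 × C (aromatic): no H
  1 × C: 3 H
  1 × F: no H
  1 × N (aromatic): no H
  1 × O: no H
  Total hydrogens = 10.
Molecular formula: C11H10FNO

C11H10FNO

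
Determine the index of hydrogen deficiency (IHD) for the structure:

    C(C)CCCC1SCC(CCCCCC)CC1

Molecular formula from the SMILES: C16H32S.
DoU = (2C + 2 + N − H − X)/2 = (2·16 + 2 + 0 − 32 − 0)/2 = 2/2 = 1.
(Structurally: 1 ring(s) + 0 π bond(s) = 1.)

1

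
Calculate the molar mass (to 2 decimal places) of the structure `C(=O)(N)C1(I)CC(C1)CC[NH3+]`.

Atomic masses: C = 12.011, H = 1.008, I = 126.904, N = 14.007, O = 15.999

Molecular formula: C7H14IN2O+.
M = 7×12.011 + 14×1.008 + 1×126.904 + 2×14.007 + 1×15.999 = 269.11 g/mol.

269.11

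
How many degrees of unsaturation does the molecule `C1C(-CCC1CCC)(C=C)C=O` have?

3

Molecular formula from the SMILES: C11H18O.
DoU = (2C + 2 + N − H − X)/2 = (2·11 + 2 + 0 − 18 − 0)/2 = 6/2 = 3.
(Structurally: 1 ring(s) + 2 π bond(s) = 3.)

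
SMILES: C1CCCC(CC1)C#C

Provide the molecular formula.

Heavy atoms from the SMILES: 9 C.
Implicit hydrogens by atom environment:
  6 × C: 2 H each → 12
  2 × C: 1 H each → 2
  1 × C: no H
  Total hydrogens = 14.
Molecular formula: C9H14

C9H14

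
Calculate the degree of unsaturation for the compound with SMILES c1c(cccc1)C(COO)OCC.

4

Molecular formula from the SMILES: C10H14O3.
DoU = (2C + 2 + N − H − X)/2 = (2·10 + 2 + 0 − 14 − 0)/2 = 8/2 = 4.
(Structurally: 1 ring(s) + 3 π bond(s) = 4.)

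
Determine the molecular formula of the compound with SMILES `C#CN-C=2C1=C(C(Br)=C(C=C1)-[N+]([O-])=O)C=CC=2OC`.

Heavy atoms from the SMILES: 1 Br, 13 C, 2 N, 3 O.
Implicit hydrogens by atom environment:
  6 × C (aromatic): no H
  4 × C (aromatic): 1 H each → 4
  2 × O: no H
  1 × Br: no H
  1 × C: 3 H
  1 × C: 1 H
  1 × C: no H
  1 × N: 1 H
  1 × N (charge +1): no H
  1 × O (charge -1): no H
  Total hydrogens = 9.
Molecular formula: C13H9BrN2O3

C13H9BrN2O3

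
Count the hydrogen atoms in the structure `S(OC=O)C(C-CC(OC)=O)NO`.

11

Hydrogens are implicit in SMILES; fill each atom to its normal valence:
  4 × O: no H
  2 × C: 2 H each → 4
  2 × C: 1 H each → 2
  1 × C: 3 H
  1 × C: no H
  1 × N: 1 H
  1 × O: 1 H
  1 × S: no H
  Total hydrogens = 11.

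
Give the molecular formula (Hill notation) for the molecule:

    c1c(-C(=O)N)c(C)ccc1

Heavy atoms from the SMILES: 8 C, 1 N, 1 O.
Implicit hydrogens by atom environment:
  4 × C (aromatic): 1 H each → 4
  2 × C (aromatic): no H
  1 × C: 3 H
  1 × C: no H
  1 × N: 2 H
  1 × O: no H
  Total hydrogens = 9.
Molecular formula: C8H9NO

C8H9NO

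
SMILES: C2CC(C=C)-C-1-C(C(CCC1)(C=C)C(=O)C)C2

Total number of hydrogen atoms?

Hydrogens are implicit in SMILES; fill each atom to its normal valence:
  8 × C: 2 H each → 16
  5 × C: 1 H each → 5
  2 × C: no H
  1 × C: 3 H
  1 × O: no H
  Total hydrogens = 24.

24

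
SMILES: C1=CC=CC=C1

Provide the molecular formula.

Heavy atoms from the SMILES: 6 C.
Implicit hydrogens by atom environment:
  6 × C (aromatic): 1 H each → 6
  Total hydrogens = 6.
Molecular formula: C6H6

C6H6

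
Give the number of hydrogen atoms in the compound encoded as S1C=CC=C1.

Hydrogens are implicit in SMILES; fill each atom to its normal valence:
  4 × C (aromatic): 1 H each → 4
  1 × S (aromatic): no H
  Total hydrogens = 4.

4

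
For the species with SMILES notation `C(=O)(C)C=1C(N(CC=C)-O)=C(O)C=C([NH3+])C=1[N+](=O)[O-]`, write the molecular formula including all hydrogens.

Heavy atoms from the SMILES: 11 C, 3 N, 5 O.
Implicit hydrogens by atom environment:
  5 × C (aromatic): no H
  2 × C: 2 H each → 4
  2 × O: 1 H each → 2
  2 × O: no H
  1 × C: 3 H
  1 × C (aromatic): 1 H
  1 × C: 1 H
  1 × C: no H
  1 × N (charge +1): 3 H
  1 × N: no H
  1 × N (charge +1): no H
  1 × O (charge -1): no H
  Total hydrogens = 14.
Net charge +1.
Molecular formula: C11H14N3O5+

C11H14N3O5+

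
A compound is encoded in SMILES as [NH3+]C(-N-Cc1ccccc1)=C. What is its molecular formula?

C9H13N2+

Heavy atoms from the SMILES: 9 C, 2 N.
Implicit hydrogens by atom environment:
  5 × C (aromatic): 1 H each → 5
  2 × C: 2 H each → 4
  1 × C: no H
  1 × C (aromatic): no H
  1 × N (charge +1): 3 H
  1 × N: 1 H
  Total hydrogens = 13.
Net charge +1.
Molecular formula: C9H13N2+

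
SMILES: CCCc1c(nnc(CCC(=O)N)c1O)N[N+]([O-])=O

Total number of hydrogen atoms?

15

Hydrogens are implicit in SMILES; fill each atom to its normal valence:
  4 × C: 2 H each → 8
  4 × C (aromatic): no H
  2 × N (aromatic): no H
  2 × O: no H
  1 × C: 3 H
  1 × C: no H
  1 × N: 2 H
  1 × N: 1 H
  1 × N (charge +1): no H
  1 × O: 1 H
  1 × O (charge -1): no H
  Total hydrogens = 15.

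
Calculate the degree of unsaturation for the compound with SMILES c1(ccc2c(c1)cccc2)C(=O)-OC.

8

Molecular formula from the SMILES: C12H10O2.
DoU = (2C + 2 + N − H − X)/2 = (2·12 + 2 + 0 − 10 − 0)/2 = 16/2 = 8.
(Structurally: 2 ring(s) + 6 π bond(s) = 8.)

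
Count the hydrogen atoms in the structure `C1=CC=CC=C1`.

6

Hydrogens are implicit in SMILES; fill each atom to its normal valence:
  6 × C (aromatic): 1 H each → 6
  Total hydrogens = 6.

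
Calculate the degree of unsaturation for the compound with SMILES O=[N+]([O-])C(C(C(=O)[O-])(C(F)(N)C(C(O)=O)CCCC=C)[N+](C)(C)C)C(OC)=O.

5

Molecular formula from the SMILES: C16H26FN3O8.
DoU = (2C + 2 + N − H − X)/2 = (2·16 + 2 + 3 − 26 − 1)/2 = 10/2 = 5.
(Structurally: 0 ring(s) + 5 π bond(s) = 5.)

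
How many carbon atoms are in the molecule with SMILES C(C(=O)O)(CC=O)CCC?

7

The symbol for carbon appears 7 times in the SMILES.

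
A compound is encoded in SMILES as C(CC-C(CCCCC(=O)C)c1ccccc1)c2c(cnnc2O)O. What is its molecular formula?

C20H26N2O3

Heavy atoms from the SMILES: 20 C, 2 N, 3 O.
Implicit hydrogens by atom environment:
  7 × C: 2 H each → 14
  6 × C (aromatic): 1 H each → 6
  4 × C (aromatic): no H
  2 × N (aromatic): no H
  2 × O: 1 H each → 2
  1 × C: 3 H
  1 × C: 1 H
  1 × C: no H
  1 × O: no H
  Total hydrogens = 26.
Molecular formula: C20H26N2O3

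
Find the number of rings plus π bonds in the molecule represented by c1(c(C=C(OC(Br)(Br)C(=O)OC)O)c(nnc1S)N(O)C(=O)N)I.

Molecular formula from the SMILES: C10H9Br2IN4O6S.
DoU = (2C + 2 + N − H − X)/2 = (2·10 + 2 + 4 − 9 − 3)/2 = 14/2 = 7.
(Structurally: 1 ring(s) + 6 π bond(s) = 7.)

7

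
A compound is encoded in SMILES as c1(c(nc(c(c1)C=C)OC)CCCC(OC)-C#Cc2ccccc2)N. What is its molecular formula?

C21H24N2O2

Heavy atoms from the SMILES: 21 C, 2 N, 2 O.
Implicit hydrogens by atom environment:
  6 × C (aromatic): 1 H each → 6
  5 × C (aromatic): no H
  4 × C: 2 H each → 8
  2 × C: 3 H each → 6
  2 × C: 1 H each → 2
  2 × C: no H
  2 × O: no H
  1 × N: 2 H
  1 × N (aromatic): no H
  Total hydrogens = 24.
Molecular formula: C21H24N2O2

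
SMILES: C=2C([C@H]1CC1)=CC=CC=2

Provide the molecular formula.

Heavy atoms from the SMILES: 9 C.
Implicit hydrogens by atom environment:
  5 × C (aromatic): 1 H each → 5
  2 × C: 2 H each → 4
  1 × C: 1 H
  1 × C (aromatic): no H
  Total hydrogens = 10.
Molecular formula: C9H10

C9H10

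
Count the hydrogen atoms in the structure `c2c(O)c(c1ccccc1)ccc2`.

10

Hydrogens are implicit in SMILES; fill each atom to its normal valence:
  9 × C (aromatic): 1 H each → 9
  3 × C (aromatic): no H
  1 × O: 1 H
  Total hydrogens = 10.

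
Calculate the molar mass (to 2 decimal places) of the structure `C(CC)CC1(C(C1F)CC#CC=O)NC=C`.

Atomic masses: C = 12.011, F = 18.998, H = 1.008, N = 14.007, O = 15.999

223.29

Molecular formula: C13H18FNO.
M = 13×12.011 + 1×18.998 + 18×1.008 + 1×14.007 + 1×15.999 = 223.29 g/mol.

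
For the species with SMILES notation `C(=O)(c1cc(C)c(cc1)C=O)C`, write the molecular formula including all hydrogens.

Heavy atoms from the SMILES: 10 C, 2 O.
Implicit hydrogens by atom environment:
  3 × C (aromatic): 1 H each → 3
  3 × C (aromatic): no H
  2 × C: 3 H each → 6
  2 × O: no H
  1 × C: 1 H
  1 × C: no H
  Total hydrogens = 10.
Molecular formula: C10H10O2

C10H10O2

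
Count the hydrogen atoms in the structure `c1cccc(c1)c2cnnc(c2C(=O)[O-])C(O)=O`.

7

Hydrogens are implicit in SMILES; fill each atom to its normal valence:
  6 × C (aromatic): 1 H each → 6
  4 × C (aromatic): no H
  2 × C: no H
  2 × N (aromatic): no H
  2 × O: no H
  1 × O: 1 H
  1 × O (charge -1): no H
  Total hydrogens = 7.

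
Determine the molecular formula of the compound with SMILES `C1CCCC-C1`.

C6H12

Heavy atoms from the SMILES: 6 C.
Implicit hydrogens by atom environment:
  6 × C: 2 H each → 12
  Total hydrogens = 12.
Molecular formula: C6H12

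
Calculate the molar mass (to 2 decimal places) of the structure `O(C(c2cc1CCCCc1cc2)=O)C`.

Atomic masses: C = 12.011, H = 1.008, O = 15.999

Molecular formula: C12H14O2.
M = 12×12.011 + 14×1.008 + 2×15.999 = 190.24 g/mol.

190.24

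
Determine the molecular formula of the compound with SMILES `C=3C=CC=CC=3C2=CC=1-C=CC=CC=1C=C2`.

C16H12

Heavy atoms from the SMILES: 16 C.
Implicit hydrogens by atom environment:
  12 × C (aromatic): 1 H each → 12
  4 × C (aromatic): no H
  Total hydrogens = 12.
Molecular formula: C16H12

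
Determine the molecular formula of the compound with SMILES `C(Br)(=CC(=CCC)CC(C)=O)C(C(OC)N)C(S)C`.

C14H24BrNO2S

Heavy atoms from the SMILES: 1 Br, 14 C, 1 N, 2 O, 1 S.
Implicit hydrogens by atom environment:
  5 × C: 1 H each → 5
  4 × C: 3 H each → 12
  3 × C: no H
  2 × C: 2 H each → 4
  2 × O: no H
  1 × Br: no H
  1 × N: 2 H
  1 × S: 1 H
  Total hydrogens = 24.
Molecular formula: C14H24BrNO2S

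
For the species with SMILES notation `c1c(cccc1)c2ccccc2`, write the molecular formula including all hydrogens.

Heavy atoms from the SMILES: 12 C.
Implicit hydrogens by atom environment:
  10 × C (aromatic): 1 H each → 10
  2 × C (aromatic): no H
  Total hydrogens = 10.
Molecular formula: C12H10

C12H10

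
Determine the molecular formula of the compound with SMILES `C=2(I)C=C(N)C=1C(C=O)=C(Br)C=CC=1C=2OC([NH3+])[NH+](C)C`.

Heavy atoms from the SMILES: 1 Br, 14 C, 1 I, 3 N, 2 O.
Implicit hydrogens by atom environment:
  7 × C (aromatic): no H
  3 × C (aromatic): 1 H each → 3
  2 × C: 3 H each → 6
  2 × C: 1 H each → 2
  2 × O: no H
  1 × Br: no H
  1 × I: no H
  1 × N (charge +1): 3 H
  1 × N: 2 H
  1 × N (charge +1): 1 H
  Total hydrogens = 17.
Net charge +2.
Molecular formula: [C14H17BrIN3O2]2+

[C14H17BrIN3O2]2+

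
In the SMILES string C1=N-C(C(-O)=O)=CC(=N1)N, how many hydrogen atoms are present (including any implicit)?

5

Hydrogens are implicit in SMILES; fill each atom to its normal valence:
  2 × C (aromatic): 1 H each → 2
  2 × C (aromatic): no H
  2 × N (aromatic): no H
  1 × C: no H
  1 × N: 2 H
  1 × O: 1 H
  1 × O: no H
  Total hydrogens = 5.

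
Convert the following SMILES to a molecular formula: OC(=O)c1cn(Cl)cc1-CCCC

C9H12ClNO2

Heavy atoms from the SMILES: 9 C, 1 Cl, 1 N, 2 O.
Implicit hydrogens by atom environment:
  3 × C: 2 H each → 6
  2 × C (aromatic): 1 H each → 2
  2 × C (aromatic): no H
  1 × C: 3 H
  1 × C: no H
  1 × Cl: no H
  1 × N (aromatic): no H
  1 × O: 1 H
  1 × O: no H
  Total hydrogens = 12.
Molecular formula: C9H12ClNO2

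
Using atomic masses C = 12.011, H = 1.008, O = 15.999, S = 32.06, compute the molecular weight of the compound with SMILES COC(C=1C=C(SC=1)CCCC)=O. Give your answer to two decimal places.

198.28

Molecular formula: C10H14O2S.
M = 10×12.011 + 14×1.008 + 2×15.999 + 1×32.06 = 198.28 g/mol.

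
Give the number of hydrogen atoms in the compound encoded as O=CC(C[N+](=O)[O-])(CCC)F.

10

Hydrogens are implicit in SMILES; fill each atom to its normal valence:
  3 × C: 2 H each → 6
  2 × O: no H
  1 × C: 3 H
  1 × C: 1 H
  1 × C: no H
  1 × F: no H
  1 × N (charge +1): no H
  1 × O (charge -1): no H
  Total hydrogens = 10.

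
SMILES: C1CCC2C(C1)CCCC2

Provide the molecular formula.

Heavy atoms from the SMILES: 10 C.
Implicit hydrogens by atom environment:
  8 × C: 2 H each → 16
  2 × C: 1 H each → 2
  Total hydrogens = 18.
Molecular formula: C10H18

C10H18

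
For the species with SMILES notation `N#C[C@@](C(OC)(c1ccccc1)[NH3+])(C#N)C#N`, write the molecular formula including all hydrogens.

C12H11N4O+

Heavy atoms from the SMILES: 12 C, 4 N, 1 O.
Implicit hydrogens by atom environment:
  5 × C (aromatic): 1 H each → 5
  5 × C: no H
  3 × N: no H
  1 × C: 3 H
  1 × C (aromatic): no H
  1 × N (charge +1): 3 H
  1 × O: no H
  Total hydrogens = 11.
Net charge +1.
Molecular formula: C12H11N4O+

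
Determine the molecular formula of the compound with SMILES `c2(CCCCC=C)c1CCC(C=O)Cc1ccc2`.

Heavy atoms from the SMILES: 17 C, 1 O.
Implicit hydrogens by atom environment:
  8 × C: 2 H each → 16
  3 × C (aromatic): 1 H each → 3
  3 × C: 1 H each → 3
  3 × C (aromatic): no H
  1 × O: no H
  Total hydrogens = 22.
Molecular formula: C17H22O

C17H22O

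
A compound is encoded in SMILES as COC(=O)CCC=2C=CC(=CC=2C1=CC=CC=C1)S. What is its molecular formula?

Heavy atoms from the SMILES: 16 C, 2 O, 1 S.
Implicit hydrogens by atom environment:
  8 × C (aromatic): 1 H each → 8
  4 × C (aromatic): no H
  2 × C: 2 H each → 4
  2 × O: no H
  1 × C: 3 H
  1 × C: no H
  1 × S: 1 H
  Total hydrogens = 16.
Molecular formula: C16H16O2S

C16H16O2S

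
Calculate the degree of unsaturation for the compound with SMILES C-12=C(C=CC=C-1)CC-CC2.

Molecular formula from the SMILES: C10H12.
DoU = (2C + 2 + N − H − X)/2 = (2·10 + 2 + 0 − 12 − 0)/2 = 10/2 = 5.
(Structurally: 2 ring(s) + 3 π bond(s) = 5.)

5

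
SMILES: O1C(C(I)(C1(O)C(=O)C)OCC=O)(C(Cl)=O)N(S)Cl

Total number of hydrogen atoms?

Hydrogens are implicit in SMILES; fill each atom to its normal valence:
  5 × C: no H
  5 × O: no H
  2 × Cl: no H
  1 × C: 3 H
  1 × C: 2 H
  1 × C: 1 H
  1 × I: no H
  1 × N: no H
  1 × O: 1 H
  1 × S: 1 H
  Total hydrogens = 8.

8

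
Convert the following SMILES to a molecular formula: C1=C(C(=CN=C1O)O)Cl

C5H4ClNO2

Heavy atoms from the SMILES: 5 C, 1 Cl, 1 N, 2 O.
Implicit hydrogens by atom environment:
  3 × C (aromatic): no H
  2 × C (aromatic): 1 H each → 2
  2 × O: 1 H each → 2
  1 × Cl: no H
  1 × N (aromatic): no H
  Total hydrogens = 4.
Molecular formula: C5H4ClNO2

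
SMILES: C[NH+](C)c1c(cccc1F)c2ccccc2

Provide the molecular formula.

C14H15FN+

Heavy atoms from the SMILES: 14 C, 1 F, 1 N.
Implicit hydrogens by atom environment:
  8 × C (aromatic): 1 H each → 8
  4 × C (aromatic): no H
  2 × C: 3 H each → 6
  1 × F: no H
  1 × N (charge +1): 1 H
  Total hydrogens = 15.
Net charge +1.
Molecular formula: C14H15FN+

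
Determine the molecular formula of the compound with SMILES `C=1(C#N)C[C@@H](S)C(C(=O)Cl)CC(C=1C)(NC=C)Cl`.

Heavy atoms from the SMILES: 12 C, 2 Cl, 2 N, 1 O, 1 S.
Implicit hydrogens by atom environment:
  5 × C: no H
  3 × C: 2 H each → 6
  3 × C: 1 H each → 3
  2 × Cl: no H
  1 × C: 3 H
  1 × N: 1 H
  1 × N: no H
  1 × O: no H
  1 × S: 1 H
  Total hydrogens = 14.
Molecular formula: C12H14Cl2N2OS

C12H14Cl2N2OS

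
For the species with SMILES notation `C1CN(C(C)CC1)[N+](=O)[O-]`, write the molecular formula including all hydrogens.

C6H12N2O2

Heavy atoms from the SMILES: 6 C, 2 N, 2 O.
Implicit hydrogens by atom environment:
  4 × C: 2 H each → 8
  1 × C: 3 H
  1 × C: 1 H
  1 × N: no H
  1 × N (charge +1): no H
  1 × O: no H
  1 × O (charge -1): no H
  Total hydrogens = 12.
Molecular formula: C6H12N2O2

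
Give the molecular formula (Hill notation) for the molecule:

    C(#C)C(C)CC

C6H10

Heavy atoms from the SMILES: 6 C.
Implicit hydrogens by atom environment:
  2 × C: 3 H each → 6
  2 × C: 1 H each → 2
  1 × C: 2 H
  1 × C: no H
  Total hydrogens = 10.
Molecular formula: C6H10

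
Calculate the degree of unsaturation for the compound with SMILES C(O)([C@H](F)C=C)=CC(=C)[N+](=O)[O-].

4

Molecular formula from the SMILES: C7H8FNO3.
DoU = (2C + 2 + N − H − X)/2 = (2·7 + 2 + 1 − 8 − 1)/2 = 8/2 = 4.
(Structurally: 0 ring(s) + 4 π bond(s) = 4.)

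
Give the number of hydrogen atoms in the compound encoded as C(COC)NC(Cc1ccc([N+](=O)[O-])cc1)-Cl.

15

Hydrogens are implicit in SMILES; fill each atom to its normal valence:
  4 × C (aromatic): 1 H each → 4
  3 × C: 2 H each → 6
  2 × C (aromatic): no H
  2 × O: no H
  1 × C: 3 H
  1 × C: 1 H
  1 × Cl: no H
  1 × N: 1 H
  1 × N (charge +1): no H
  1 × O (charge -1): no H
  Total hydrogens = 15.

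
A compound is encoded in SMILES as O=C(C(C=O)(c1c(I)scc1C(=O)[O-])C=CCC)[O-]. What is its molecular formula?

Heavy atoms from the SMILES: 12 C, 1 I, 5 O, 1 S.
Implicit hydrogens by atom environment:
  3 × C: 1 H each → 3
  3 × C (aromatic): no H
  3 × C: no H
  3 × O: no H
  2 × O (charge -1): no H
  1 × C: 3 H
  1 × C: 2 H
  1 × C (aromatic): 1 H
  1 × I: no H
  1 × S (aromatic): no H
  Total hydrogens = 9.
Net charge -2.
Molecular formula: [C12H9IO5S]2-

[C12H9IO5S]2-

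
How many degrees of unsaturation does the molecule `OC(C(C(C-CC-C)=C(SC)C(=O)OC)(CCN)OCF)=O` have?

3

Molecular formula from the SMILES: C14H24FNO5S.
DoU = (2C + 2 + N − H − X)/2 = (2·14 + 2 + 1 − 24 − 1)/2 = 6/2 = 3.
(Structurally: 0 ring(s) + 3 π bond(s) = 3.)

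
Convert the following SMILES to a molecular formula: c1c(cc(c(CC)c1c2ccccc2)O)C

C15H16O

Heavy atoms from the SMILES: 15 C, 1 O.
Implicit hydrogens by atom environment:
  7 × C (aromatic): 1 H each → 7
  5 × C (aromatic): no H
  2 × C: 3 H each → 6
  1 × C: 2 H
  1 × O: 1 H
  Total hydrogens = 16.
Molecular formula: C15H16O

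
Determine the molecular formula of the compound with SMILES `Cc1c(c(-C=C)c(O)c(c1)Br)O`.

C9H9BrO2

Heavy atoms from the SMILES: 1 Br, 9 C, 2 O.
Implicit hydrogens by atom environment:
  5 × C (aromatic): no H
  2 × O: 1 H each → 2
  1 × Br: no H
  1 × C: 3 H
  1 × C: 2 H
  1 × C (aromatic): 1 H
  1 × C: 1 H
  Total hydrogens = 9.
Molecular formula: C9H9BrO2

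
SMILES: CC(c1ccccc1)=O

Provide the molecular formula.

Heavy atoms from the SMILES: 8 C, 1 O.
Implicit hydrogens by atom environment:
  5 × C (aromatic): 1 H each → 5
  1 × C: 3 H
  1 × C (aromatic): no H
  1 × C: no H
  1 × O: no H
  Total hydrogens = 8.
Molecular formula: C8H8O

C8H8O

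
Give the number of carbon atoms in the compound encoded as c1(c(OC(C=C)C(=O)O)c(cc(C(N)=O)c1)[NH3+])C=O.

12

The symbol for carbon appears 12 times in the SMILES. Lowercase c denotes aromatic carbon and counts toward C.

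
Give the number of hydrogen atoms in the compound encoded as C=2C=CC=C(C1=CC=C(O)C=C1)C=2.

10

Hydrogens are implicit in SMILES; fill each atom to its normal valence:
  9 × C (aromatic): 1 H each → 9
  3 × C (aromatic): no H
  1 × O: 1 H
  Total hydrogens = 10.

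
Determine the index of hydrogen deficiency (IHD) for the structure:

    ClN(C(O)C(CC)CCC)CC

Molecular formula from the SMILES: C9H20ClNO.
DoU = (2C + 2 + N − H − X)/2 = (2·9 + 2 + 1 − 20 − 1)/2 = 0/2 = 0.
(Structurally: 0 ring(s) + 0 π bond(s) = 0.)

0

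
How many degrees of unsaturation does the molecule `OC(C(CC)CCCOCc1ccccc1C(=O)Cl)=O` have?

Molecular formula from the SMILES: C15H19ClO4.
DoU = (2C + 2 + N − H − X)/2 = (2·15 + 2 + 0 − 19 − 1)/2 = 12/2 = 6.
(Structurally: 1 ring(s) + 5 π bond(s) = 6.)

6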